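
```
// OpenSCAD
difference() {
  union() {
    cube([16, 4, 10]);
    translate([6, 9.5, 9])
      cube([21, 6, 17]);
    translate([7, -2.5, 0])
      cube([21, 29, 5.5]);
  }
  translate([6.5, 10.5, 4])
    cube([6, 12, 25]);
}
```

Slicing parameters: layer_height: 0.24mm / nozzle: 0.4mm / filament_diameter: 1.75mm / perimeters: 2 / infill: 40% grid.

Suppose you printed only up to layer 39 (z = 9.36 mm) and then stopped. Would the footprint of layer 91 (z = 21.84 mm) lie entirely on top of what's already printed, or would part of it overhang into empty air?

Compare the two slices. At z = 9.36: the 16×4 cube contributes its full rectangle (area 64.00 mm²); the 21×6 cube at (6, 9.5) contributes its full rectangle (area 126.00 mm²); the cube at (7, -2.5) is not intersected at this z (z outside [0, 5.5]); Combining (union): the 2 present regions are separate (no shared area or edge), so areas and boundary lengths simply add and each stays a separate island — area = 190.00 mm²; the 6×12 cube at (6.5, 10.5) contributes its full rectangle (area 72.00 mm²); Subtracting the remaining from the first: starting from the result so far (190.00 mm²), the 6×12 cube at (6.5, 10.5) partially overlaps it — only the 30.00 mm² overlap (of its 72.00 mm²) is removed, clipping the outline — area = 160.00 mm². At z = 21.84: the cube is absent (z outside [0, 10]); the cube at (6, 9.5) (footprint 21×6) is included at this height (area 126.00 mm²); the cube at (7, -2.5) is not intersected at this z (z outside [0, 5.5]); Combining (union): only the 21×6 cube at (6, 9.5) is present, so the union is just that shape — area = 126.00 mm²; the cube at (6.5, 10.5) (footprint 6×12) is included at this height (area 72.00 mm²); After the difference (first − rest): starting from the result so far (126.00 mm²), the 6×12 cube at (6.5, 10.5) partially overlaps it — only the 30.00 mm² overlap (of its 72.00 mm²) is removed, clipping the outline — area = 96.00 mm². Checking containment: the cross-section at z = 21.84 is a subset of the cross-section at z = 9.36.

entirely on top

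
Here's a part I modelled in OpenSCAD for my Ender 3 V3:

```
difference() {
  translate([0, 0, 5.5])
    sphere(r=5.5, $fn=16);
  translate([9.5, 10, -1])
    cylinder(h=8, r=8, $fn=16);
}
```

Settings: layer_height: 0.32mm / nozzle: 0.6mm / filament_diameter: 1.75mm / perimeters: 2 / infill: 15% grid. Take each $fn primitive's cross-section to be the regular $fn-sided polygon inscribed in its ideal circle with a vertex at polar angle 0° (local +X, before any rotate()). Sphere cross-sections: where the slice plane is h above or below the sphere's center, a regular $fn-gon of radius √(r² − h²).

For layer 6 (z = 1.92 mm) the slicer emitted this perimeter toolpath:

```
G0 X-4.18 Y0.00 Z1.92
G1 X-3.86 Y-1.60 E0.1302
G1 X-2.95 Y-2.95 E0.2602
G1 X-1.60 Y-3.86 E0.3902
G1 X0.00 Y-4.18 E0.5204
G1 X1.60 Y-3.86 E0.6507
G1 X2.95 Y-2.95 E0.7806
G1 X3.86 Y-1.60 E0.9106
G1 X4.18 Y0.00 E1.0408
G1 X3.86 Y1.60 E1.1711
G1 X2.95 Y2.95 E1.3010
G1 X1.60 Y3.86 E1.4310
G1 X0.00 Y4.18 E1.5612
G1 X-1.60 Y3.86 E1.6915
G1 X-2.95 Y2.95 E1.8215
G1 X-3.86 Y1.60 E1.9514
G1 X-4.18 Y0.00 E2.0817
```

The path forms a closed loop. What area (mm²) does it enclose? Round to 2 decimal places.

Apply the shoelace formula to the sequence of (X, Y) vertices; enclosed area = 53.42 mm².

53.42 mm²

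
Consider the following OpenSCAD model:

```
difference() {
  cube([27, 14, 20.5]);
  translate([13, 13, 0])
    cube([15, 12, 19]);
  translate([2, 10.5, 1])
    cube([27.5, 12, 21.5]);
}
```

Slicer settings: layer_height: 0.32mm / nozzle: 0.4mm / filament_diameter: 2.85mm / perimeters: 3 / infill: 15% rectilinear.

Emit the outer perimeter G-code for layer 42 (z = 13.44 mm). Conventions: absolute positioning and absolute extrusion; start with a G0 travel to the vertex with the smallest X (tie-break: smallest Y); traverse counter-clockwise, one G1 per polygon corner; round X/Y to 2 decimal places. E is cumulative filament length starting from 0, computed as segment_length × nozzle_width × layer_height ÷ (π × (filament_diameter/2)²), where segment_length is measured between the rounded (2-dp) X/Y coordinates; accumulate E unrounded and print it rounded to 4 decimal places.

At z = 13.44 mm: the cube (footprint 27×14) is included at this height; the cube at (13, 13) is present — its section is the full 15×12 rectangle; the cube at (2, 10.5) is present — its section is the full 27.5×12 rectangle; After the difference (first − rest): starting from the 27×14 cube, the 15×12 cube at (13, 13) partially overlaps it — only the 14.00 mm² overlap (of its 180.00 mm²) is removed, clipping the outline; the 27.5×12 cube at (2, 10.5) partially overlaps it — only the 73.50 mm² overlap (of its 330.00 mm²) is removed, clipping the outline — 1 connected region. The outline is a single polygon with 6 vertices. Extrusion per mm of travel: 0.4 × 0.32 / (π × 1.425²) = 0.020065. Accumulating E over each segment gives final E = 1.6453.

G0 X0.00 Y0.00 Z13.44
G1 X27.00 Y0.00 E0.5417
G1 X27.00 Y10.50 E0.7524
G1 X2.00 Y10.50 E1.2540
G1 X2.00 Y14.00 E1.3243
G1 X0.00 Y14.00 E1.3644
G1 X0.00 Y0.00 E1.6453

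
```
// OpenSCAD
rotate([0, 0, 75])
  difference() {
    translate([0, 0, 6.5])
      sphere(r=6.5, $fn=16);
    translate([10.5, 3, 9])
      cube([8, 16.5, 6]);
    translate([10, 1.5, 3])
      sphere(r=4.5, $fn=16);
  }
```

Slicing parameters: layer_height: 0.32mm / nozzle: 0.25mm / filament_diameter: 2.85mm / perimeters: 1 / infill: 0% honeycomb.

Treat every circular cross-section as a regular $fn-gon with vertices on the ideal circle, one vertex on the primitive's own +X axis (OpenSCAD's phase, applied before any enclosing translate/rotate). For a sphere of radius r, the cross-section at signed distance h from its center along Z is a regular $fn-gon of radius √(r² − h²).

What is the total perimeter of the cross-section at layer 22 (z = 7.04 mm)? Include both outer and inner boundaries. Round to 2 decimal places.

40.44 mm

At z = 7.04 mm: the sphere: section is a regular 16-gon, circumradius = √(r²−h²) = √(6.5²−0.54²) = 6.478 (perimeter = 2·16·6.478·sin(180°/16) = 40.44 mm); the cube at (10.5, 3) does not reach this height (z outside [9, 15]); the r=4.5 sphere at (10, 1.5) slices to a regular 16-gon of circumradius 1.982 (√(r²−h²) with h=4.04 from center) (perimeter = 2·16·1.982·sin(180°/16) = 12.37 mm); Taking the first minus the rest: starting from the r=6.5 sphere, the r=4.5 sphere at (10, 1.5) misses the remaining region (no effect) — boundary = 40.44 mm; (whole slice rotated 75° about Z — lengths, areas and connectivity unchanged). Overall, the cross-section is a single solid region. Total boundary length (outer) = 40.44 mm.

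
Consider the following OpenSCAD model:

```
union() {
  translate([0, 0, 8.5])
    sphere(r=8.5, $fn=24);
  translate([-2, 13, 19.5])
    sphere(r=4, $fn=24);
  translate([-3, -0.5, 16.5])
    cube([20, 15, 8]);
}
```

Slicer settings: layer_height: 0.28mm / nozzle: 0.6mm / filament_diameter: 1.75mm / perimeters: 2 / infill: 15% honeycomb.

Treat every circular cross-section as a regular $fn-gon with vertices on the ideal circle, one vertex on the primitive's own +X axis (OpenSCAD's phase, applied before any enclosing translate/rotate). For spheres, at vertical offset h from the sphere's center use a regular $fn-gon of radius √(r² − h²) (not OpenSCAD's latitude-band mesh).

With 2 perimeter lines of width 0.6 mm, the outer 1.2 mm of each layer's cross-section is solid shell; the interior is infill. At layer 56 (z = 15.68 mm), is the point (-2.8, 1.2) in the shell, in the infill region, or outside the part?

At z = 15.68 mm: the r=8.5 sphere contributes a regular 24-gon of circumradius √(8.5²−7.18²) = 4.549; the sphere at (-2, 13): section is a regular 24-gon, circumradius = √(r²−h²) = √(4²−3.82²) = 1.186; the cube at (-3, -0.5) does not reach this height (z outside [16.5, 24.5]); Merging all regions: the 2 present regions are separate (no shared area or edge), so areas and boundary lengths simply add and each stays a separate island — 2 connected regions. Overall, the cross-section has 2 separate islands. The nearest boundary edge runs (-4.39, 1.18)→(-3.94, 2.27); distance from the point to it = 1.46 mm. (Shell/infill is judged within the island containing the point — the largest one.) The point is inside the cross-section and 1.46 mm from the nearest boundary — more than the 1.2 mm shell width (2 × 0.6), so it's in the infill interior.

infill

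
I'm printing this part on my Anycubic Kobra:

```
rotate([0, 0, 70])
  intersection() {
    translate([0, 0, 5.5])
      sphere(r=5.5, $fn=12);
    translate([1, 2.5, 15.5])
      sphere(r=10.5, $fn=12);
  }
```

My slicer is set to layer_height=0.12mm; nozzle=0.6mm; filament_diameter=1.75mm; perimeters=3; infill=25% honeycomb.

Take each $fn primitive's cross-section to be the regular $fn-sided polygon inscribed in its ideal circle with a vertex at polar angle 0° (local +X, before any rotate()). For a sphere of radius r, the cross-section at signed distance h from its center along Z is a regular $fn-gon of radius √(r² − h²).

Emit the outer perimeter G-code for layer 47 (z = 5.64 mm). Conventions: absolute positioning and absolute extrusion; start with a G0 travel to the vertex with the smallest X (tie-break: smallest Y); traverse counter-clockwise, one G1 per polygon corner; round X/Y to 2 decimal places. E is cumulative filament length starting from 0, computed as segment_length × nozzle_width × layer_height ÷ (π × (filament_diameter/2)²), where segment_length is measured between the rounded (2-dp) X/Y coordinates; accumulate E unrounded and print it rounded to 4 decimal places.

At z = 5.64 mm: the sphere: section is a regular 12-gon, circumradius = √(r²−h²) = √(5.5²−0.14²) = 5.498; the r=10.5 sphere at (1, 2.5) contributes a regular 12-gon of circumradius √(10.5²−9.86²) = 3.610; After intersecting: the r=10.5 sphere at (1, 2.5) partially overlaps the r=5.5 sphere; clipping to the common part keeps 35.16 mm² — 1 connected region; (rotated 70° about Z; rotation is an isometry so areas/perimeters/island counts are preserved). The outline is a single polygon with 12 vertices. Extrusion per mm of travel: 0.6 × 0.12 / (π × 0.875²) = 0.029934. Accumulating E over each segment gives final E = 0.6419.

G0 X-5.28 Y0.57 Z5.64
G1 X-4.77 Y-0.53 E0.0363
G1 X-3.24 Y-1.60 E0.0922
G1 X-1.38 Y-1.76 E0.1481
G1 X0.31 Y-0.97 E0.2039
G1 X1.38 Y0.56 E0.2598
G1 X1.55 Y2.42 E0.3157
G1 X0.76 Y4.12 E0.3718
G1 X-0.77 Y5.19 E0.4277
G1 X-1.34 Y5.24 E0.4448
G1 X-3.53 Y4.21 E0.5173
G1 X-5.17 Y1.88 E0.6026
G1 X-5.28 Y0.57 E0.6419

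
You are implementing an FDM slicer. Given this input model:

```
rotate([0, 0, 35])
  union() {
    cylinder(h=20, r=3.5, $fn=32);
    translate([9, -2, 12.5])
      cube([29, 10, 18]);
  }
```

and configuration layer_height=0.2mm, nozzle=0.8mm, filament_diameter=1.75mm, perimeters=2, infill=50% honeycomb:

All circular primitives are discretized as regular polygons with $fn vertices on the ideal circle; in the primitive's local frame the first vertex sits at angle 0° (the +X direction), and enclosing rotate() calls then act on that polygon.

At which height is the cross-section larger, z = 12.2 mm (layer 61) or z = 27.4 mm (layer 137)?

Layer 61 (z = 12.2): the r=3.5 cylinder contributes a regular 32-gon of circumradius 3.5 (area = (32/2)·3.500²·sin(360°/32) = 38.24 mm²); the cube at (9, -2) does not reach this height (z outside [12.5, 30.5]); Merging all regions: only the r=3.5 cylinder is present, so the union is just that shape — area = 38.24 mm²; (whole slice rotated 35° about Z — lengths, areas and connectivity unchanged). So its area = 38.24 mm². Layer 137 (z = 27.4): the cylinder does not reach this height (z outside [0, 20]); the 29×10 cube at (9, -2) contributes its full rectangle (area 290.00 mm²); Combining (union): only the 29×10 cube at (9, -2) is present, so the union is just that shape — area = 290.00 mm²; (rotated 35° about Z; rotation is an isometry so areas/perimeters/island counts are preserved). So its area = 290.00 mm². Layer 137 is larger (290.00 vs 38.24 mm²).

layer 137 (z = 27.4 mm)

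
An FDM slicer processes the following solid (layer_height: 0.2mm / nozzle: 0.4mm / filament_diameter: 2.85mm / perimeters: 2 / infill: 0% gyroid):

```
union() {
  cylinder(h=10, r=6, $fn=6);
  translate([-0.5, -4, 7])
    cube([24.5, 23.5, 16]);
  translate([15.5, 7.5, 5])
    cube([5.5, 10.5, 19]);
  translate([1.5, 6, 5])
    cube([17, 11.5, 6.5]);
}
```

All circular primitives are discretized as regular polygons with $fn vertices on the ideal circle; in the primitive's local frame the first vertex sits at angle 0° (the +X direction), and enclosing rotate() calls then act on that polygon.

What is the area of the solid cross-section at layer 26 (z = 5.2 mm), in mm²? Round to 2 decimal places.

316.78 mm²

At z = 5.2 mm: the cylinder: section is a regular 6-gon, circumradius r=6 (area = (6/2)·6.000²·sin(360°/6) = 93.53 mm²); the cube at (-0.5, -4) is absent (z outside [7, 23]); the cube at (15.5, 7.5) (footprint 5.5×10.5) is included at this height (area 57.75 mm²); the cube at (1.5, 6) is present — its section is the full 17×11.5 rectangle (area 195.50 mm²); Taking the union: the regions partially overlap — summed areas 346.78 mm² minus the doubly-counted overlap 30.00 mm² gives 316.78 mm² — area = 316.78 mm². Overall, the cross-section has 2 separate islands. Net area = 316.78 mm².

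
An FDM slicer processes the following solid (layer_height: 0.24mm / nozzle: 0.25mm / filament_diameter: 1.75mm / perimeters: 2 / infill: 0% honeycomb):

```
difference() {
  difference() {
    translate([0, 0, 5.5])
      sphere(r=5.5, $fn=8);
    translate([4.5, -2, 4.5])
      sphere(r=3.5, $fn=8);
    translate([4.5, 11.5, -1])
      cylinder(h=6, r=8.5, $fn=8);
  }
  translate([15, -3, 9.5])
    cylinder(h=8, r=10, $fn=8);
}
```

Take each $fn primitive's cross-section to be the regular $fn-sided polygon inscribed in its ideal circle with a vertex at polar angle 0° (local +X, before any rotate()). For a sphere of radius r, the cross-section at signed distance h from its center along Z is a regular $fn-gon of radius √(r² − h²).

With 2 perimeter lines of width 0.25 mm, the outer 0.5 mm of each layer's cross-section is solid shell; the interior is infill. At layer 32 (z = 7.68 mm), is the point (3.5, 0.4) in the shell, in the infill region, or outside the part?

infill

At z = 7.68 mm: the r=5.5 sphere slices to a regular 8-gon of circumradius 5.050 (√(r²−h²) with h=2.18 from center); the sphere at (4.5, -2): section is a regular 8-gon, circumradius = √(r²−h²) = √(3.5²−3.18²) = 1.462; the cylinder at (4.5, 11.5) is absent (z outside [-1, 5]); After the difference (first − rest): starting from the r=5.5 sphere, the r=3.5 sphere at (4.5, -2) partially overlaps it — only the 2.33 mm² overlap (of its 6.05 mm²) is removed, clipping the outline — 1 connected region; the cylinder at (15, -3) does not reach this height (z outside [9.5, 17.5]); Taking the first minus the rest: none of the subtracted shapes is present at this height, so the result so far is unchanged — 1 connected region. Overall, the cross-section is a single solid region. The nearest boundary edge runs (4.50, -0.54)→(3.47, -0.97); distance from the point to it = 1.25 mm. The point is inside the cross-section and 1.25 mm from the nearest boundary — more than the 0.5 mm shell width (2 × 0.25), so it's in the infill interior.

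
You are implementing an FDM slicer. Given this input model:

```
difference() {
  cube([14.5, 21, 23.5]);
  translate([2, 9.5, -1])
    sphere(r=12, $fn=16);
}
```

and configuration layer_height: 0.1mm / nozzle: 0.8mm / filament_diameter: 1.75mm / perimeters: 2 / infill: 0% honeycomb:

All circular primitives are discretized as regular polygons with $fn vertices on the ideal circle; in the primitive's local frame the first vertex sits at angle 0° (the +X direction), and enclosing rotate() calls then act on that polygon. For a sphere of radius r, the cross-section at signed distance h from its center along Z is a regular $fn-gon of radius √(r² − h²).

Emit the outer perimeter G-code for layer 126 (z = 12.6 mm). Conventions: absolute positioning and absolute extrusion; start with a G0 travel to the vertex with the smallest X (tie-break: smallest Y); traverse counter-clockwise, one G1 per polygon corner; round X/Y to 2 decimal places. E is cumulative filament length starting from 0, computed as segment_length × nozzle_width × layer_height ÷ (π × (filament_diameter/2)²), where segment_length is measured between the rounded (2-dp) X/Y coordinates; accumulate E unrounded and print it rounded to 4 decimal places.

At z = 12.6 mm: the cube is present — its section is the full 14.5×21 rectangle; the sphere at (2, 9.5) is absent (|z−center|=13.600 > r=12); After the difference (first − rest): none of the subtracted shapes is present at this height, so the 14.5×21 cube is unchanged — 1 connected region. The outline is a single polygon with 4 vertices. Extrusion per mm of travel: 0.8 × 0.1 / (π × 0.875²) = 0.033260. Accumulating E over each segment gives final E = 2.3615.

G0 X0.00 Y0.00 Z12.60
G1 X14.50 Y0.00 E0.4823
G1 X14.50 Y21.00 E1.1807
G1 X0.00 Y21.00 E1.6630
G1 X0.00 Y0.00 E2.3615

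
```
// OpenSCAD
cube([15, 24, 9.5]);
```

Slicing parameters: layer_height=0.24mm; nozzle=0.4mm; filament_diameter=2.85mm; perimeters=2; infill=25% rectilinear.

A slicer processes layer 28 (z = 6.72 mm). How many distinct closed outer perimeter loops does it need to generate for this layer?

1

At z = 6.72 mm: the 15×24 cube contributes its full rectangle. The result has 1 disconnected region.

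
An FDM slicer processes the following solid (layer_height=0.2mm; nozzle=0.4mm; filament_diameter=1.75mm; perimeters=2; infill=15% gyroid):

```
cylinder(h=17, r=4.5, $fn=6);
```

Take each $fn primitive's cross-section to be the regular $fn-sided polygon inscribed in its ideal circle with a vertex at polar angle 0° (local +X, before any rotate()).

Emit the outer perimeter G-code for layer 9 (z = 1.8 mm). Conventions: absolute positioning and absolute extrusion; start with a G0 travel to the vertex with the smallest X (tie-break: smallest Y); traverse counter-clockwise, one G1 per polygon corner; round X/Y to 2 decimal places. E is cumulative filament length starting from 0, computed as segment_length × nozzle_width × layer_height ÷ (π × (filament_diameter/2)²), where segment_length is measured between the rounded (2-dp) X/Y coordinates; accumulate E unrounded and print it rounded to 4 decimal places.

G0 X-4.50 Y0.00 Z1.80
G1 X-2.25 Y-3.90 E0.1498
G1 X2.25 Y-3.90 E0.2994
G1 X4.50 Y0.00 E0.4492
G1 X2.25 Y3.90 E0.5989
G1 X-2.25 Y3.90 E0.7486
G1 X-4.50 Y0.00 E0.8984

At z = 1.8 mm: the cylinder: section is a regular 6-gon, circumradius r=4.5. The outline is a single polygon with 6 vertices. Extrusion per mm of travel: 0.4 × 0.2 / (π × 0.875²) = 0.033260. Accumulating E over each segment gives final E = 0.8984.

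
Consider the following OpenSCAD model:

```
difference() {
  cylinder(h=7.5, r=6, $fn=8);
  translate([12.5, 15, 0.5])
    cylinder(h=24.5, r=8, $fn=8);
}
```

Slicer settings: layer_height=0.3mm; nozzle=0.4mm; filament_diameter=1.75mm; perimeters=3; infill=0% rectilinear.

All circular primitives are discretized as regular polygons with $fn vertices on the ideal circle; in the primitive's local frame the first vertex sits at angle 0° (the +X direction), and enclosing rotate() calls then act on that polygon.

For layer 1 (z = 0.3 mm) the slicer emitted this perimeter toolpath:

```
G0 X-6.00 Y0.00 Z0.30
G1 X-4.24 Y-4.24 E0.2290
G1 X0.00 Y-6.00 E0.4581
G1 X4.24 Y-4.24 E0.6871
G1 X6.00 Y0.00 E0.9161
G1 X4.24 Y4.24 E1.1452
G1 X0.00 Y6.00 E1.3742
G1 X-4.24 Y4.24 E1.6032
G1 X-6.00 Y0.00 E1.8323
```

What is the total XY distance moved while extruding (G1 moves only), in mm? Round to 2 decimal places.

Sum the Euclidean lengths of each G1 segment: total = 36.73 mm.

36.73 mm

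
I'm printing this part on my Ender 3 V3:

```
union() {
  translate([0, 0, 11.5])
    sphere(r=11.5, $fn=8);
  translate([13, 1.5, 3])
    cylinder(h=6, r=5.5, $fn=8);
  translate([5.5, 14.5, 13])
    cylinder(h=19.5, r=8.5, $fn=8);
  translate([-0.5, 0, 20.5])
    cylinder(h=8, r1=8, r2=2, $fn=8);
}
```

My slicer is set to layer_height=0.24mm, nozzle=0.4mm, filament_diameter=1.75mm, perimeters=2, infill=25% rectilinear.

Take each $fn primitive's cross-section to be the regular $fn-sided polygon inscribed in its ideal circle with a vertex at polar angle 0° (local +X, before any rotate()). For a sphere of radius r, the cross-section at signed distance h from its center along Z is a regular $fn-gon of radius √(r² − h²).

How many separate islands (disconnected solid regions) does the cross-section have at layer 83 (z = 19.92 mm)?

At z = 19.92 mm: the r=11.5 sphere contributes a regular 8-gon of circumradius √(11.5²−8.42²) = 7.833; the cylinder at (13, 1.5) is not intersected at this z (z outside [3, 9]); the r=8.5 cylinder at (5.5, 14.5) gives a regular 8-gon of circumradius 8.5 (constant along its height); the cone at (-0.5, 0) does not reach this height (z outside [20.5, 28.5]); Combining (union): the 2 present regions are separate (no shared area or edge), so areas and boundary lengths simply add and each stays a separate island — 2 connected regions. Overall, the cross-section has 2 separate islands. Island count = 2.

2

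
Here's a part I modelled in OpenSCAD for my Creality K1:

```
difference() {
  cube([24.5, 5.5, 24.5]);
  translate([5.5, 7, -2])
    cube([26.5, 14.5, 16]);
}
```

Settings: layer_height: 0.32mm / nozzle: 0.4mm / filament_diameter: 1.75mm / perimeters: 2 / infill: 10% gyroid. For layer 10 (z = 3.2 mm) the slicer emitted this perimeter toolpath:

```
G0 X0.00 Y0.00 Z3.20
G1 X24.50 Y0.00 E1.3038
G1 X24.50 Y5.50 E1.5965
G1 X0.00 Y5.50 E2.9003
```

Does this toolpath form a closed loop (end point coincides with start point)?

Start point (G0): (0.00, 0.00). End point (last G1): the path does not return to the start — open.

no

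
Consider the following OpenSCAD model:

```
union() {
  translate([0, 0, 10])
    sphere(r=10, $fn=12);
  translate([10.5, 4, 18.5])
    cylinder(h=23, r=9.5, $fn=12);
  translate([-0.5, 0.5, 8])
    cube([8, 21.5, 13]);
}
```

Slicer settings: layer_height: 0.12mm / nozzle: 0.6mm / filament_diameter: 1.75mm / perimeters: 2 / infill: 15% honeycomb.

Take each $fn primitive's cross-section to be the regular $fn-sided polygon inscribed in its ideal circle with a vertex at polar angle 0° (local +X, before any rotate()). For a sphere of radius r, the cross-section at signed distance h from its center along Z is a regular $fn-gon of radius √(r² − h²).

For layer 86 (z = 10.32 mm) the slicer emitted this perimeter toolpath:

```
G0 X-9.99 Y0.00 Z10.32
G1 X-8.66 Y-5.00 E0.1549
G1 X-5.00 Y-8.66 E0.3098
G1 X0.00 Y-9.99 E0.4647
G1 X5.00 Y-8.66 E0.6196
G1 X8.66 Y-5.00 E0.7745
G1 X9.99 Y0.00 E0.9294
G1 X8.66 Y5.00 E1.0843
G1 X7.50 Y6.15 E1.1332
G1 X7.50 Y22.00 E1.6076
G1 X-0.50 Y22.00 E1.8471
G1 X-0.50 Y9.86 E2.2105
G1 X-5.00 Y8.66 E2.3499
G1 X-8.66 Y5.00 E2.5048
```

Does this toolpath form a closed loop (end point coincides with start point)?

Start point (G0): (-9.99, 0.00). End point (last G1): the path does not return to the start — open.

no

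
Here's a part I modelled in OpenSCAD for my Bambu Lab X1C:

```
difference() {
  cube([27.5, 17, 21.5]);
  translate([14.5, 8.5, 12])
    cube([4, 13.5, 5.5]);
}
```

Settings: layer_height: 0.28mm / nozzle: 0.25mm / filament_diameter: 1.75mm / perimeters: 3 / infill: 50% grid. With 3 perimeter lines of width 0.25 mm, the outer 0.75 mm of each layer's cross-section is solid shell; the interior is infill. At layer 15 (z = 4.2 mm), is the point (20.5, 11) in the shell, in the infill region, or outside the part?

infill

At z = 4.2 mm: the cube is present — its section is the full 27.5×17 rectangle; the cube at (14.5, 8.5) is absent (z outside [12, 17.5]); After the difference (first − rest): none of the subtracted shapes is present at this height, so the 27.5×17 cube is unchanged — 1 connected region. Overall, the cross-section is a single solid region. The nearest boundary edge runs (27.50, 17.00)→(0.00, 17.00); distance from the point to it = 6.00 mm. The point is inside the cross-section and 6.00 mm from the nearest boundary — more than the 0.75 mm shell width (3 × 0.25), so it's in the infill interior.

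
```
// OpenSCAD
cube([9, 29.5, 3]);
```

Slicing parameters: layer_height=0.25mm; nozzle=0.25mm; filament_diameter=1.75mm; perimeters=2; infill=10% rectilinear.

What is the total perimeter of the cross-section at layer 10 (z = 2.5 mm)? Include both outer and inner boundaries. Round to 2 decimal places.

77.00 mm

At z = 2.5 mm: the cube (footprint 9×29.5) is included at this height (perimeter 77.00 mm). Overall, the cross-section is a single solid region. Total boundary length (outer) = 77.00 mm.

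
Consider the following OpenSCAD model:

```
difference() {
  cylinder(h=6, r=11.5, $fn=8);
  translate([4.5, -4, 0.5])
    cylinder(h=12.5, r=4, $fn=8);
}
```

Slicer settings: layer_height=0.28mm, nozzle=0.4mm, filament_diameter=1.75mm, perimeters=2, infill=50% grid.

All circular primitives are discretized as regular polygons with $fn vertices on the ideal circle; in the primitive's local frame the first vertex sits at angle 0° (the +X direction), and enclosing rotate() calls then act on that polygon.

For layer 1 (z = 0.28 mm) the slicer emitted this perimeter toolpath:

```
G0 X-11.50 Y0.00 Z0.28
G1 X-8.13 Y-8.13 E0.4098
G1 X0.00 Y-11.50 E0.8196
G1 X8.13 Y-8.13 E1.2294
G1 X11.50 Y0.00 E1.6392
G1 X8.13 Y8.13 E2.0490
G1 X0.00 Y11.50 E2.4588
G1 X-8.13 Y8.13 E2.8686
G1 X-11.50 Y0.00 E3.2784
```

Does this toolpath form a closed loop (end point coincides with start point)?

Start point (G0): (-11.50, 0.00). End point (last G1): the path returns to the start — closed.

yes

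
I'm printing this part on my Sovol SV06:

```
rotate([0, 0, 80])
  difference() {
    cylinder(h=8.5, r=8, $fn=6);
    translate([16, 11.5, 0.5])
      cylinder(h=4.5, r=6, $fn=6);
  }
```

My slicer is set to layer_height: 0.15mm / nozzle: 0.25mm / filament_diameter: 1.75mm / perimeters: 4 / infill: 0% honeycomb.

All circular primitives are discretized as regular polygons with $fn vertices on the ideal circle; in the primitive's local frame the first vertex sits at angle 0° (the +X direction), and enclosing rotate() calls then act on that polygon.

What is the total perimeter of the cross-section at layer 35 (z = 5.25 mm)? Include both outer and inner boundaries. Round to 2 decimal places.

At z = 5.25 mm: the r=8 cylinder gives a regular 6-gon of circumradius 8 (constant along its height) (perimeter = 2·6·8.000·sin(180°/6) = 48.00 mm); the cylinder at (16, 11.5) is not intersected at this z (z outside [0.5, 5]); After the difference (first − rest): none of the subtracted shapes is present at this height, so the r=8 cylinder is unchanged — boundary = 48.00 mm; (whole slice rotated 80° about Z — lengths, areas and connectivity unchanged). Overall, the cross-section is a single solid region. Total boundary length (outer) = 48.00 mm.

48.00 mm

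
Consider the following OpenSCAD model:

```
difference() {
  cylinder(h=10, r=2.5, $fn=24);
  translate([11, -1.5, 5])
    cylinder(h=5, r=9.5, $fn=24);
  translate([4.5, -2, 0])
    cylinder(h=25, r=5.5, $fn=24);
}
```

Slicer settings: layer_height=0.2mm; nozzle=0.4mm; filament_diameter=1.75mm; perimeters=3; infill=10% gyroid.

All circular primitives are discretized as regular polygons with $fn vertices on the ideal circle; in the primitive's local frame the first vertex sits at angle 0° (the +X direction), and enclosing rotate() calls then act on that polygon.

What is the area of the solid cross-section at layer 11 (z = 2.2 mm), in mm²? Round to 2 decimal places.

At z = 2.2 mm: the r=2.5 cylinder gives a regular 24-gon of circumradius 2.5 (constant along its height) (area = (24/2)·2.500²·sin(360°/24) = 19.41 mm²); the cylinder at (11, -1.5) is absent (z outside [5, 10]); the r=5.5 cylinder at (4.5, -2) contributes a regular 24-gon of circumradius 5.5 (area = (24/2)·5.500²·sin(360°/24) = 93.95 mm²); Subtracting the remaining from the first: starting from the r=2.5 cylinder (19.41 mm²), the r=5.5 cylinder at (4.5, -2) partially overlaps it — only the 11.45 mm² overlap (of its 93.95 mm²) is removed, clipping the outline — area = 7.96 mm². Overall, the cross-section is a single solid region. Net area = 7.96 mm².

7.96 mm²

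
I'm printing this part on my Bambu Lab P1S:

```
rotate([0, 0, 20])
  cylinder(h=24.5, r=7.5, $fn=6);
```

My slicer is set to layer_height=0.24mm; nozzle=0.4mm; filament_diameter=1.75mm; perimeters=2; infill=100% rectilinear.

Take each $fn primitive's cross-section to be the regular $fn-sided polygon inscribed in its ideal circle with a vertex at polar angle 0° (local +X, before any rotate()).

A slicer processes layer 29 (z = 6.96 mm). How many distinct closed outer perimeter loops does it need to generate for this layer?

1

At z = 6.96 mm: the r=7.5 cylinder contributes a regular 6-gon of circumradius 7.5; (whole slice rotated 20° about Z — lengths, areas and connectivity unchanged). The result has 1 disconnected region.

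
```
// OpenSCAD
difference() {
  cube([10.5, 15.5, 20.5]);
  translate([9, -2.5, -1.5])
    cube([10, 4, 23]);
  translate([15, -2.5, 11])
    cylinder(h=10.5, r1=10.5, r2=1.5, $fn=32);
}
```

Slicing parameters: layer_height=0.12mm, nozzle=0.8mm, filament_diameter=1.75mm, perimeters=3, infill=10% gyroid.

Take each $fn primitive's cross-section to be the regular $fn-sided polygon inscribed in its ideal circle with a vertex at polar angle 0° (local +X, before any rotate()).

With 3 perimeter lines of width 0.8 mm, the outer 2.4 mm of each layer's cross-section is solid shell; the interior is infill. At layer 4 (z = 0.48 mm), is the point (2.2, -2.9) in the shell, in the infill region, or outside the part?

outside

At z = 0.48 mm: the cube (footprint 10.5×15.5) is included at this height; the 10×4 cube at (9, -2.5) contributes its full rectangle; the cone at (15, -2.5) is not intersected at this z (z outside [11, 21.5]); Taking the first minus the rest: starting from the 10.5×15.5 cube, the 10×4 cube at (9, -2.5) partially overlaps it — only the 2.25 mm² overlap (of its 40.00 mm²) is removed, clipping the outline — 1 connected region. Overall, the cross-section is a single solid region. The nearest boundary edge runs (9.00, 0.00)→(0.00, 0.00); distance from the point to it = 2.90 mm. The point is not inside any of the regions above, so it lies outside the cross-section (2.90 mm from the nearest boundary).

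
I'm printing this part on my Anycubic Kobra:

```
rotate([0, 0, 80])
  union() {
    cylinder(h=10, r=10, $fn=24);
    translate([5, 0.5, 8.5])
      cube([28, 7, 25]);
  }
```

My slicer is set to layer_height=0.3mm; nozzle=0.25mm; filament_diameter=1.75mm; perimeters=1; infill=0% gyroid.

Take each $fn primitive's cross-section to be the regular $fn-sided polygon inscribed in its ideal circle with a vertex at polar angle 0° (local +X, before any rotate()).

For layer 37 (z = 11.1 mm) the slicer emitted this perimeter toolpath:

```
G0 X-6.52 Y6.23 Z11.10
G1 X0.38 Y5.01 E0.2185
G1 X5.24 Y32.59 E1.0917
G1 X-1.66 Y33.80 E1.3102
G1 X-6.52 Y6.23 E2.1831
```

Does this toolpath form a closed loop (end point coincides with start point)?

Start point (G0): (-6.52, 6.23). End point (last G1): the path returns to the start — closed.

yes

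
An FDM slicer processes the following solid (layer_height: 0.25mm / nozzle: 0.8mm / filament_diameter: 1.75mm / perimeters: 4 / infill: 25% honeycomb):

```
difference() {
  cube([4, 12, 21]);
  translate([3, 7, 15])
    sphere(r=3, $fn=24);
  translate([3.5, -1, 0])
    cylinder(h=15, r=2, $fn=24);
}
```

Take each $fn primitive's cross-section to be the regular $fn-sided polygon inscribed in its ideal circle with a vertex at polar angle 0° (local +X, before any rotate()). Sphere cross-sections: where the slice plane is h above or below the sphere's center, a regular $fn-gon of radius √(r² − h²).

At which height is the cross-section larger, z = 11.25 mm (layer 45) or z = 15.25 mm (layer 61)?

layer 45 (z = 11.25 mm)

Layer 45 (z = 11.25): the cube (footprint 4×12) is included at this height (area 48.00 mm²); the sphere at (3, 7) does not reach this height (|z−center|=3.750 > r=3); the r=2 cylinder at (3.5, -1) gives a regular 24-gon of circumradius 2 (constant along its height) (area = (24/2)·2.000²·sin(360°/24) = 12.42 mm²); Subtracting the remaining from the first: starting from the 4×12 cube (48.00 mm²), the r=2 cylinder at (3.5, -1) partially overlaps it — only the 1.69 mm² overlap (of its 12.42 mm²) is removed, clipping the outline — area = 46.31 mm². So its area = 46.31 mm². Layer 61 (z = 15.25): the 4×12 cube contributes its full rectangle (area 48.00 mm²); the r=3 sphere at (3, 7) contributes a regular 24-gon of circumradius √(3²−0.25²) = 2.990 (area = (24/2)·2.990²·sin(360°/24) = 27.76 mm²); the cylinder at (3.5, -1) does not reach this height (z outside [0, 15]); Taking the first minus the rest: starting from the 4×12 cube (48.00 mm²), the r=3 sphere at (3, 7) partially overlaps it — only the 19.71 mm² overlap (of its 27.76 mm²) is removed, clipping the outline — area = 28.29 mm². So its area = 28.29 mm². Layer 45 is larger (46.31 vs 28.29 mm²).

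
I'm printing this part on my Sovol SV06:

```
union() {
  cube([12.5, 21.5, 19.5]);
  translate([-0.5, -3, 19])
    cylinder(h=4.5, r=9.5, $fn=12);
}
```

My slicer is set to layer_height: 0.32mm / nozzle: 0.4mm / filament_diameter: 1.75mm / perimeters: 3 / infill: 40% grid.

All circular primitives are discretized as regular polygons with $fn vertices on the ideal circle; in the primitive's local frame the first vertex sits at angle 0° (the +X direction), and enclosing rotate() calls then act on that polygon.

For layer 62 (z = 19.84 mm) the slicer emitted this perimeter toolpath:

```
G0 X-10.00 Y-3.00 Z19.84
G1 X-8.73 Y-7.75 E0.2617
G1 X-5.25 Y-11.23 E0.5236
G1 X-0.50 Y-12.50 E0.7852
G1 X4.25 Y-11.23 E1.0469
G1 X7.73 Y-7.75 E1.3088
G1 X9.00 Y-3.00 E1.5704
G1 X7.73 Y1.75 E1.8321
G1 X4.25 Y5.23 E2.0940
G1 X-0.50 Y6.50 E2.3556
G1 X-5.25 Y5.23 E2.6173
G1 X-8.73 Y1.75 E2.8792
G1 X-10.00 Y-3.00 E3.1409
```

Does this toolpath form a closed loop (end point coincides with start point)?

yes

Start point (G0): (-10.00, -3.00). End point (last G1): the path returns to the start — closed.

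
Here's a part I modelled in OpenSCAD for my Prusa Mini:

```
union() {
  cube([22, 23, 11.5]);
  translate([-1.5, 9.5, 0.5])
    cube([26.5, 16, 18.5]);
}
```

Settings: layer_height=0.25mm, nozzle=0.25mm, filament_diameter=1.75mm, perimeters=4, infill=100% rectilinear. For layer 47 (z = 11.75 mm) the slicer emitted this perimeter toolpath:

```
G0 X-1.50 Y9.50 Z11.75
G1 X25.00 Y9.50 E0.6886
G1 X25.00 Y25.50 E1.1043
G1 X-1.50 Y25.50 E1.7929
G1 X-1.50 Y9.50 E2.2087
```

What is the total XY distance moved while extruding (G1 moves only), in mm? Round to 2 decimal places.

Sum the Euclidean lengths of each G1 segment: total = 85.00 mm.

85.00 mm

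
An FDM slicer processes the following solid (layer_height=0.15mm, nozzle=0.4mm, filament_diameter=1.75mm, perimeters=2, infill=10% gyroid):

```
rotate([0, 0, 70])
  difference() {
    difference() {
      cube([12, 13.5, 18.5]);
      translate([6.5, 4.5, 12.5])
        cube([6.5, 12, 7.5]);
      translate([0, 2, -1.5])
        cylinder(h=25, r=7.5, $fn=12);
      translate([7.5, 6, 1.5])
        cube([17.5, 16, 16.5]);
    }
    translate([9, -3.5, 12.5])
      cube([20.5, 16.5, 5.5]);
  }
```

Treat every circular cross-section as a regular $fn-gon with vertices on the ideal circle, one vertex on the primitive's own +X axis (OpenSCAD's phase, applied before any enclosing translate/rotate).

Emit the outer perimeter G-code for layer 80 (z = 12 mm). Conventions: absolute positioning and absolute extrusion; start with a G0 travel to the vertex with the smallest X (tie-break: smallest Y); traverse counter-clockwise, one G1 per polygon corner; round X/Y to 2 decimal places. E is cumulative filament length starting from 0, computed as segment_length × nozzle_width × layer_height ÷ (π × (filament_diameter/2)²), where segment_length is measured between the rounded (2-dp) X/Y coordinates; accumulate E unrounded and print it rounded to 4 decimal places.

G0 X-12.69 Y4.62 Z12.00
G1 X-8.93 Y3.25 E0.0998
G1 X-6.70 Y6.43 E0.1967
G1 X-3.18 Y8.07 E0.2936
G1 X0.69 Y7.73 E0.3905
G1 X2.38 Y6.54 E0.4421
G1 X4.10 Y11.28 E0.5678
G1 X-1.53 Y13.33 E0.7173
G1 X-3.07 Y9.10 E0.8296
G1 X-10.12 Y11.66 E1.0167
G1 X-12.69 Y4.62 E1.2036

At z = 12 mm: the cube is present — its section is the full 12×13.5 rectangle; the cube at (6.5, 4.5) is absent (z outside [12.5, 20]); the cylinder at (0, 2): section is a regular 12-gon, circumradius r=7.5; the 17.5×16 cube at (7.5, 6) contributes its full rectangle; After the difference (first − rest): starting from the 12×13.5 cube, the r=7.5 cylinder at (0, 2) partially overlaps it — only the 56.65 mm² overlap (of its 168.75 mm²) is removed, clipping the outline; the 17.5×16 cube at (7.5, 6) partially overlaps it — only the 33.75 mm² overlap (of its 280.00 mm²) is removed, clipping the outline — 1 connected region; the cube at (9, -3.5) does not reach this height (z outside [12.5, 18]); Subtracting the remaining from the first: none of the subtracted shapes is present at this height, so the result so far is unchanged — 1 connected region; (whole slice rotated 70° about Z — lengths, areas and connectivity unchanged). The outline is a single polygon with 10 vertices. Extrusion per mm of travel: 0.4 × 0.15 / (π × 0.875²) = 0.024945. Accumulating E over each segment gives final E = 1.2036.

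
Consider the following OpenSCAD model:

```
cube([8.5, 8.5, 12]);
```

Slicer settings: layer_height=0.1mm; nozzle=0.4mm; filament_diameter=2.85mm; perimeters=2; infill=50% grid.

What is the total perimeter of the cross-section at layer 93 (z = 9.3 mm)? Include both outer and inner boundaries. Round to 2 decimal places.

34.00 mm

At z = 9.3 mm: the cube is present — its section is the full 8.5×8.5 rectangle (perimeter 34.00 mm). Overall, the cross-section is a single solid region. Total boundary length (outer) = 34.00 mm.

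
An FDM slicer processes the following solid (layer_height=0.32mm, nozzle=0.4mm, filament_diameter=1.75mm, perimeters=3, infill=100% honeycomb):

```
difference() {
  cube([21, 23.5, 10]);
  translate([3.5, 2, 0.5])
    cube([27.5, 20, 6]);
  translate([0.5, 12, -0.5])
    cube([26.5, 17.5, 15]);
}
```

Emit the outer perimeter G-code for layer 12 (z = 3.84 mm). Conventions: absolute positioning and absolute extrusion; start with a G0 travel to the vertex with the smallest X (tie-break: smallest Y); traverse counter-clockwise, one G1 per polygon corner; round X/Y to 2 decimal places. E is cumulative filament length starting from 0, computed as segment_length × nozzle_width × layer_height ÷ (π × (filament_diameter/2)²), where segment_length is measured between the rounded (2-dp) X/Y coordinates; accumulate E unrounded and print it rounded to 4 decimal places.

At z = 3.84 mm: the cube is present — its section is the full 21×23.5 rectangle; the cube at (3.5, 2) is present — its section is the full 27.5×20 rectangle; the cube at (0.5, 12) is present — its section is the full 26.5×17.5 rectangle; Taking the first minus the rest: starting from the 21×23.5 cube, the 27.5×20 cube at (3.5, 2) partially overlaps it — only the 350.00 mm² overlap (of its 550.00 mm²) is removed, clipping the outline; the 26.5×17.5 cube at (0.5, 12) partially overlaps it — only the 60.75 mm² overlap (of its 463.75 mm²) is removed, clipping the outline — 1 connected region. The outline is a single polygon with 8 vertices. Extrusion per mm of travel: 0.4 × 0.32 / (π × 0.875²) = 0.053216. Accumulating E over each segment gives final E = 4.7362.

G0 X0.00 Y0.00 Z3.84
G1 X21.00 Y0.00 E1.1175
G1 X21.00 Y2.00 E1.2240
G1 X3.50 Y2.00 E2.1553
G1 X3.50 Y12.00 E2.6874
G1 X0.50 Y12.00 E2.8471
G1 X0.50 Y23.50 E3.4591
G1 X0.00 Y23.50 E3.4857
G1 X0.00 Y0.00 E4.7362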